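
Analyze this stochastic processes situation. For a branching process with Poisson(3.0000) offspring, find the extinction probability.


Since mu = 3.0000 > 1, extinction prob q < 1.
Solve s = exp(mu*(s-1)) iteratively.
q = 0.0595

0.0595


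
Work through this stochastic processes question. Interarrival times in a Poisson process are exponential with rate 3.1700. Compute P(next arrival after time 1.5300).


P(X > t) = exp(-lambda * t)
= exp(-3.1700 * 1.5300)
= exp(-4.8501) = 0.0078

0.0078


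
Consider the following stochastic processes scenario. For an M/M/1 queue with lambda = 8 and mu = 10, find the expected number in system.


rho = 8/10 = 0.8000
L = rho/(1-rho)
= 0.8000/0.2000
= 4.0000

4.0000


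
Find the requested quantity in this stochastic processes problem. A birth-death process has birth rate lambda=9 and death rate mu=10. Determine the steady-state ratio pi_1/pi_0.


For birth-death process, pi_n/pi_0 = (lambda/mu)^n
= (9/10)^1
= 0.9000

0.9000


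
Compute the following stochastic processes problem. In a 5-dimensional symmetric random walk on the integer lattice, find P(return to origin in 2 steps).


P(return in 2 steps) = P(reverse first step) = 1/(2d)
= 1/10
= 0.1000

0.1000


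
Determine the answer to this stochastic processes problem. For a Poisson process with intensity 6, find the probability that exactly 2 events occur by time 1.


P(N(t)=k) = (lambda*t)^k * exp(-lambda*t) / k!
lambda*t = 6
= 6^2 * exp(-6) / 2!
= 36 * 0.0025 / 2
= 0.0446

0.0446


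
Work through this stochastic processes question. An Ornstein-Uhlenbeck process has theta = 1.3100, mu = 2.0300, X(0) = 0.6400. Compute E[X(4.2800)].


E[X(t)] = mu + (X(0) - mu)*exp(-theta*t)
= 2.0300 + (0.6400 - 2.0300)*exp(-1.3100*4.2800)
= 2.0300 + -1.3900 * 0.0037
= 2.0249

2.0249


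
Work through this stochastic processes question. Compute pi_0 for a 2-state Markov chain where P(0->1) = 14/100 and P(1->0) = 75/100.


Stationary distribution: pi_0 = p10/(p01+p10), pi_1 = p01/(p01+p10)
p01 = 0.1400, p10 = 0.7500
pi_0 = 0.8427

0.8427


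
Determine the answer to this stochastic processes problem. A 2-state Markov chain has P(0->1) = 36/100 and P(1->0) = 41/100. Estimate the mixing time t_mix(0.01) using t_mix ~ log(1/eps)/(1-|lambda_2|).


lambda_2 = |1 - p01 - p10| = |1 - 0.3600 - 0.4100| = 0.2300
t_mix ~ log(1/eps)/(1 - |lambda_2|)
= log(100)/(1 - 0.2300) = 4.6052/0.7700
= 5.9807

5.9807


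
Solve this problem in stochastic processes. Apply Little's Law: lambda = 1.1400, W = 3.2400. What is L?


Little's Law: L = lambda * W
= 1.1400 * 3.2400
= 3.6936

3.6936


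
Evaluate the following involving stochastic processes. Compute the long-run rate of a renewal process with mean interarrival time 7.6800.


Long-run renewal rate = 1/E(X)
= 1/7.6800
= 0.1302

0.1302


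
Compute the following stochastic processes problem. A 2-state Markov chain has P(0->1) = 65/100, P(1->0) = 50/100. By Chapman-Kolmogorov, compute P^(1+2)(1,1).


P^3 = P^1 * P^2
Computing via matrix multiplication of the transition matrix.
Entry (1,1) of P^3 = 0.5637

0.5637


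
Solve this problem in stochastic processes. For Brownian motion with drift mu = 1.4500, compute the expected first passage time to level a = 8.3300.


Expected first passage time = a/mu
= 8.3300/1.4500
= 5.7448

5.7448


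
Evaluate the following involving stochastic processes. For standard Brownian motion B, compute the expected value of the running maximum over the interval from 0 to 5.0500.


E(max B(s)) = sqrt(2t/pi)
= sqrt(2*5.0500/pi)
= sqrt(3.2149)
= 1.7930

1.7930


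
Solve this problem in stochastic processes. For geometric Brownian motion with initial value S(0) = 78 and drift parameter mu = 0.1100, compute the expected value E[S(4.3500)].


E[S(t)] = S(0) * exp(mu * t)
= 78 * exp(0.1100 * 4.3500)
= 78 * 1.6137
= 125.8649

125.8649


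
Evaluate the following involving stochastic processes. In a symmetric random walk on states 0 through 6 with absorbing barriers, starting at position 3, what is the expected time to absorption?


For symmetric RW on 0,...,N with absorbing barriers, E(i) = i*(N-i)
E(3) = 3 * 3 = 9

9


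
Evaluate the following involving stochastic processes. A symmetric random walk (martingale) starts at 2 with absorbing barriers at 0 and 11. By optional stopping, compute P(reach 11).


By optional stopping theorem: E(M at tau) = M(0) = 2
P(hit 11)*11 + P(hit 0)*0 = 2
P(hit 11) = (2 - 0)/(11 - 0) = 2/11 = 0.1818

0.1818


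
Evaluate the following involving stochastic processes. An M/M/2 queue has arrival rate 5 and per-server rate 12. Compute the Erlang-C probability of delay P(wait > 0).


a = lambda/mu = 0.4167
rho = a/c = 0.2083
Erlang-C formula applied:
C(c,a) = 0.0718

0.0718


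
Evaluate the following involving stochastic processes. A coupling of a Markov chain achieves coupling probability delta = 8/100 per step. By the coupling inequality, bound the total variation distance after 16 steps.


TV distance bound <= (1-delta)^n
= (1 - 0.0800)^16
= 0.9200^16
= 0.2634

0.2634


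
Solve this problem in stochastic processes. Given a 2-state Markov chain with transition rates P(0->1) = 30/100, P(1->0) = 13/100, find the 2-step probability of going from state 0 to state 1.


Computing P^2 by matrix multiplication.
P = [[0.7000, 0.3000], [0.1300, 0.8700]]
After raising P to the power 2:
P^2(0,1) = 0.4710

0.4710


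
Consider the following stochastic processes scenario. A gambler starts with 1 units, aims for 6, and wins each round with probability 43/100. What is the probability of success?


Gambler's ruin formula:
r = q/p = 0.5700/0.4300 = 1.3256
P(win) = (1 - r^i)/(1 - r^N)
= (1 - 1.3256^1)/(1 - 1.3256^6)
= 0.0736

0.0736


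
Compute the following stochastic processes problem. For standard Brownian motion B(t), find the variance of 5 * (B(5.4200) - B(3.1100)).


Var(alpha*(B(t)-B(s))) = alpha^2 * (t-s)
= 5^2 * (5.4200 - 3.1100)
= 25 * 2.3100
= 57.7500

57.7500


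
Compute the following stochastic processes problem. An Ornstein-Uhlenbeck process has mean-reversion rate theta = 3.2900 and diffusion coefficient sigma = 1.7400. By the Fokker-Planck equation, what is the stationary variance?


Stationary variance = sigma^2 / (2*theta)
= 1.7400^2 / (2*3.2900)
= 3.0276 / 6.5800
= 0.4601

0.4601


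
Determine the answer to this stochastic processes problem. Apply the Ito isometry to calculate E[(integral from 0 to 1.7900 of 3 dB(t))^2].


By Ito isometry: E[(int f dB)^2] = int f^2 dt
= 3^2 * 1.7900
= 9 * 1.7900 = 16.1100

16.1100


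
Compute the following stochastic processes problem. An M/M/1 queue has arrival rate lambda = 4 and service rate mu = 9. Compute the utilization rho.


rho = lambda/mu
= 4/9
= 0.4444

0.4444


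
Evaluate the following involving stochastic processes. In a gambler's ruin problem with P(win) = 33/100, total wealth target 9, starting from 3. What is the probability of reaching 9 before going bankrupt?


Gambler's ruin formula:
r = q/p = 0.6700/0.3300 = 2.0303
P(win) = (1 - r^i)/(1 - r^N)
= (1 - 2.0303^3)/(1 - 2.0303^9)
= 0.0126

0.0126


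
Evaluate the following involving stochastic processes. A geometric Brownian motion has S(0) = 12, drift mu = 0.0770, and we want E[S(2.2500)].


E[S(t)] = S(0) * exp(mu * t)
= 12 * exp(0.0770 * 2.2500)
= 12 * 1.1892
= 14.2700

14.2700


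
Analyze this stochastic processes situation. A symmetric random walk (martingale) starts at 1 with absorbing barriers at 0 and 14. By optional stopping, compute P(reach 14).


By optional stopping theorem: E(M at tau) = M(0) = 1
P(hit 14)*14 + P(hit 0)*0 = 1
P(hit 14) = (1 - 0)/(14 - 0) = 1/14 = 0.0714

0.0714


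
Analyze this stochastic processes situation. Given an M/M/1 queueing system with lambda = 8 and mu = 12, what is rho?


rho = lambda/mu
= 8/12
= 0.6667

0.6667


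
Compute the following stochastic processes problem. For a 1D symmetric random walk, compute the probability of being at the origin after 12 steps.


P(S(12) = 0) = C(12,6) / 4^6
= 924 / 4096
= 0.2256

0.2256


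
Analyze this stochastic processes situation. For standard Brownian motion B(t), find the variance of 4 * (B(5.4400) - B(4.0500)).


Var(alpha*(B(t)-B(s))) = alpha^2 * (t-s)
= 4^2 * (5.4400 - 4.0500)
= 16 * 1.3900
= 22.2400

22.2400


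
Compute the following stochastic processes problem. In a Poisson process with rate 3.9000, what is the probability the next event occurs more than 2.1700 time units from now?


P(X > t) = exp(-lambda * t)
= exp(-3.9000 * 2.1700)
= exp(-8.4630) = 2.1114e-04

2.1114e-04


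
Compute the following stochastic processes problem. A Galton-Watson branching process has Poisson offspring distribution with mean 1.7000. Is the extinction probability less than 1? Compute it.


Since mu = 1.7000 > 1, extinction prob q < 1.
Solve s = exp(mu*(s-1)) iteratively.
q = 0.3088

0.3088


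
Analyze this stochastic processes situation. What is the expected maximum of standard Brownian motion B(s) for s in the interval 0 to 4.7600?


E(max B(s)) = sqrt(2t/pi)
= sqrt(2*4.7600/pi)
= sqrt(3.0303)
= 1.7408

1.7408


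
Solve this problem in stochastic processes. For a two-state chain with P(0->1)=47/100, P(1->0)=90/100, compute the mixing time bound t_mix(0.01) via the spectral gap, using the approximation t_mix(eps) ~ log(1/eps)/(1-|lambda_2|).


lambda_2 = |1 - p01 - p10| = |1 - 0.4700 - 0.9000| = 0.3700
t_mix ~ log(1/eps)/(1 - |lambda_2|)
= log(100)/(1 - 0.3700) = 4.6052/0.6300
= 7.3098

7.3098


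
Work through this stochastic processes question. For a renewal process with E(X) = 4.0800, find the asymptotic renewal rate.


Long-run renewal rate = 1/E(X)
= 1/4.0800
= 0.2451

0.2451


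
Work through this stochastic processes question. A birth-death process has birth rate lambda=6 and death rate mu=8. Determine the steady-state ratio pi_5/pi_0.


For birth-death process, pi_n/pi_0 = (lambda/mu)^n
= (6/8)^5
= 0.2373

0.2373


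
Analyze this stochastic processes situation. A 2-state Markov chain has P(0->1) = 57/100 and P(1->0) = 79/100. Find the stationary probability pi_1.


Stationary distribution: pi_0 = p10/(p01+p10), pi_1 = p01/(p01+p10)
p01 = 0.5700, p10 = 0.7900
pi_1 = 0.4191

0.4191


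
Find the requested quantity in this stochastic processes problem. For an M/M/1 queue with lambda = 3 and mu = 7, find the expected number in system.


rho = 3/7 = 0.4286
L = rho/(1-rho)
= 0.4286/0.5714
= 0.7500

0.7500


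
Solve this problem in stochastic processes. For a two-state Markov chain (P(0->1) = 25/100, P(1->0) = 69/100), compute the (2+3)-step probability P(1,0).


P^5 = P^2 * P^3
Computing via matrix multiplication of the transition matrix.
Entry (1,0) of P^5 = 0.7340

0.7340


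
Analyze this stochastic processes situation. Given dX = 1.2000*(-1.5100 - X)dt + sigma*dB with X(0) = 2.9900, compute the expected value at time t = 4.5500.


E[X(t)] = mu + (X(0) - mu)*exp(-theta*t)
= -1.5100 + (2.9900 - -1.5100)*exp(-1.2000*4.5500)
= -1.5100 + 4.5000 * 0.0043
= -1.4909

-1.4909


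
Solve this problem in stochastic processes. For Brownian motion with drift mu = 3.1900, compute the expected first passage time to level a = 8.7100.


Expected first passage time = a/mu
= 8.7100/3.1900
= 2.7304

2.7304


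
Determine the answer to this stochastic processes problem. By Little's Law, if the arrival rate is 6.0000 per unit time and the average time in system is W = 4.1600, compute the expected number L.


Little's Law: L = lambda * W
= 6.0000 * 4.1600
= 24.9600

24.9600


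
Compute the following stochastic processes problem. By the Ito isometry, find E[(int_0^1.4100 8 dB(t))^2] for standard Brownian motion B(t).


By Ito isometry: E[(int f dB)^2] = int f^2 dt
= 8^2 * 1.4100
= 64 * 1.4100 = 90.2400

90.2400


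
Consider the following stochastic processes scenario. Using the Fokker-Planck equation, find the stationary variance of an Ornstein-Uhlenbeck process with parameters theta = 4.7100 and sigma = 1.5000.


Stationary variance = sigma^2 / (2*theta)
= 1.5000^2 / (2*4.7100)
= 2.2500 / 9.4200
= 0.2389

0.2389


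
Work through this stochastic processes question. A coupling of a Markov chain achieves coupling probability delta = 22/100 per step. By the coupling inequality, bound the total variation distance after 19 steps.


TV distance bound <= (1-delta)^n
= (1 - 0.2200)^19
= 0.7800^19
= 0.0089

0.0089


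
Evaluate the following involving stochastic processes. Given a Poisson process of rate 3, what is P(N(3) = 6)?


P(N(t)=k) = (lambda*t)^k * exp(-lambda*t) / k!
lambda*t = 9
= 9^6 * exp(-9) / 6!
= 531441 * 1.2341e-04 / 720
= 0.0911

0.0911


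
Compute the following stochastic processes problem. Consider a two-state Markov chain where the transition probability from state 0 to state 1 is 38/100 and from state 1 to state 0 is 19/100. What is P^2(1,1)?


Computing P^2 by matrix multiplication.
P = [[0.6200, 0.3800], [0.1900, 0.8100]]
After raising P to the power 2:
P^2(1,1) = 0.7283

0.7283


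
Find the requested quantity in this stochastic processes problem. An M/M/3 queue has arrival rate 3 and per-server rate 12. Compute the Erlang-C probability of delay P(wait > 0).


a = lambda/mu = 0.2500
rho = a/c = 0.0833
Erlang-C formula applied:
C(c,a) = 0.0022

0.0022


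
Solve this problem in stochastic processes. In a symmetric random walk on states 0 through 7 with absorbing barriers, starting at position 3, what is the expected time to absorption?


For symmetric RW on 0,...,N with absorbing barriers, E(i) = i*(N-i)
E(3) = 3 * 4 = 12

12


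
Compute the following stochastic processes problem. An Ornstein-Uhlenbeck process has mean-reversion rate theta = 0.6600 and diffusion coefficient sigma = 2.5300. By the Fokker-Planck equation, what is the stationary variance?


Stationary variance = sigma^2 / (2*theta)
= 2.5300^2 / (2*0.6600)
= 6.4009 / 1.3200
= 4.8492

4.8492


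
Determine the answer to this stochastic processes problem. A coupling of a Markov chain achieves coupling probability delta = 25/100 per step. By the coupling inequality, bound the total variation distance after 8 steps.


TV distance bound <= (1-delta)^n
= (1 - 0.2500)^8
= 0.7500^8
= 0.1001

0.1001


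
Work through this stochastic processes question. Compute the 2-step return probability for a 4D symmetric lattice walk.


P(return in 2 steps) = P(reverse first step) = 1/(2d)
= 1/8
= 0.1250

0.1250


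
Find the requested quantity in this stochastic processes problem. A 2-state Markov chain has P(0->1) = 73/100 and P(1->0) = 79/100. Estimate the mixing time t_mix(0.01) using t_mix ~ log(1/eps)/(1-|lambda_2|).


lambda_2 = |1 - p01 - p10| = |1 - 0.7300 - 0.7900| = 0.5200
t_mix ~ log(1/eps)/(1 - |lambda_2|)
= log(100)/(1 - 0.5200) = 4.6052/0.4800
= 9.5941

9.5941


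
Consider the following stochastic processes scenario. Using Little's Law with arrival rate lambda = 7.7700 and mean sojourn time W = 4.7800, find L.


Little's Law: L = lambda * W
= 7.7700 * 4.7800
= 37.1406

37.1406


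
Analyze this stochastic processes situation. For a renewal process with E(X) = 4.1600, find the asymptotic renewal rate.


Long-run renewal rate = 1/E(X)
= 1/4.1600
= 0.2404

0.2404


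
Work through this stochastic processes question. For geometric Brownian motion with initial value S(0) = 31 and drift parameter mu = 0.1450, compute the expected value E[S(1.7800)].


E[S(t)] = S(0) * exp(mu * t)
= 31 * exp(0.1450 * 1.7800)
= 31 * 1.2945
= 40.1285

40.1285


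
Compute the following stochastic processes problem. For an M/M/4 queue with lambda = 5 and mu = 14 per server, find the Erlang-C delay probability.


a = lambda/mu = 0.3571
rho = a/c = 0.0893
Erlang-C formula applied:
C(c,a) = 5.2079e-04

5.2079e-04


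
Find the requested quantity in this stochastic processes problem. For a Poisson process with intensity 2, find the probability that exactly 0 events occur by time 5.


P(N(t)=k) = (lambda*t)^k * exp(-lambda*t) / k!
lambda*t = 10
= 10^0 * exp(-10) / 0!
= 1 * 4.5400e-05 / 1
= 4.5400e-05

4.5400e-05


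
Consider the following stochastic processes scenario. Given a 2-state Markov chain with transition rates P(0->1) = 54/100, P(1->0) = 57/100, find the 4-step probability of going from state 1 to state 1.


Computing P^4 by matrix multiplication.
P = [[0.4600, 0.5400], [0.5700, 0.4300]]
After raising P to the power 4:
P^4(1,1) = 0.4866

0.4866


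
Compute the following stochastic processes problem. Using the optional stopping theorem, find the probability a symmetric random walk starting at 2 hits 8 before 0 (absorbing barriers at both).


By optional stopping theorem: E(M at tau) = M(0) = 2
P(hit 8)*8 + P(hit 0)*0 = 2
P(hit 8) = (2 - 0)/(8 - 0) = 1/4 = 0.2500

0.2500


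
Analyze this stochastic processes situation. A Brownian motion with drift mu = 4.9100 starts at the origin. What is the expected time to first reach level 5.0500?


Expected first passage time = a/mu
= 5.0500/4.9100
= 1.0285

1.0285


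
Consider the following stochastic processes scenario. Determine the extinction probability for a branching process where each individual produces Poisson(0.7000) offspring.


Since mu = 0.7000 <= 1, extinction probability = 1.

1.0000


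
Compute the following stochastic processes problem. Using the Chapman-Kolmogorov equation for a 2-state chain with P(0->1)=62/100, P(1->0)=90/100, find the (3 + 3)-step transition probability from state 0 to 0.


P^6 = P^3 * P^3
Computing via matrix multiplication of the transition matrix.
Entry (0,0) of P^6 = 0.6002

0.6002


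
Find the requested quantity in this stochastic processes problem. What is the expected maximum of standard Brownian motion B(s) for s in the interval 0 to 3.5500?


E(max B(s)) = sqrt(2t/pi)
= sqrt(2*3.5500/pi)
= sqrt(2.2600)
= 1.5033

1.5033


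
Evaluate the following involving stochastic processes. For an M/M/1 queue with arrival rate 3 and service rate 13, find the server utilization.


rho = lambda/mu
= 3/13
= 0.2308

0.2308


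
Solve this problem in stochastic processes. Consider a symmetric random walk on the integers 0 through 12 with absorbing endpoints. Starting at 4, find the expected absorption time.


For symmetric RW on 0,...,N with absorbing barriers, E(i) = i*(N-i)
E(4) = 4 * 8 = 32

32


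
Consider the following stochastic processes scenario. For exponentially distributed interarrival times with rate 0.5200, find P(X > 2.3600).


P(X > t) = exp(-lambda * t)
= exp(-0.5200 * 2.3600)
= exp(-1.2272) = 0.2931

0.2931


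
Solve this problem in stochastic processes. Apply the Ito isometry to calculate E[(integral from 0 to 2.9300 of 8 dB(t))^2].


By Ito isometry: E[(int f dB)^2] = int f^2 dt
= 8^2 * 2.9300
= 64 * 2.9300 = 187.5200

187.5200


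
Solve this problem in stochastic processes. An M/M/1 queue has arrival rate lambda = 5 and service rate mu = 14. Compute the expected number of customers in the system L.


rho = 5/14 = 0.3571
L = rho/(1-rho)
= 0.3571/0.6429
= 0.5556

0.5556


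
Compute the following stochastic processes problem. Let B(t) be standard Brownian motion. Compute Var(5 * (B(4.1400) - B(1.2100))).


Var(alpha*(B(t)-B(s))) = alpha^2 * (t-s)
= 5^2 * (4.1400 - 1.2100)
= 25 * 2.9300
= 73.2500

73.2500


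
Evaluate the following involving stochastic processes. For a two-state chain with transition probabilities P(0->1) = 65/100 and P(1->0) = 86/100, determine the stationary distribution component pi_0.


Stationary distribution: pi_0 = p10/(p01+p10), pi_1 = p01/(p01+p10)
p01 = 0.6500, p10 = 0.8600
pi_0 = 0.5695

0.5695


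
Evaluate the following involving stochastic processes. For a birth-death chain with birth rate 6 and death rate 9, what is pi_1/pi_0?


For birth-death process, pi_n/pi_0 = (lambda/mu)^n
= (6/9)^1
= 0.6667

0.6667


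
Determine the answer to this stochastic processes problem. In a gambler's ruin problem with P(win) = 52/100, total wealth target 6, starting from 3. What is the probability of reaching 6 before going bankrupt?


Gambler's ruin formula:
r = q/p = 0.4800/0.5200 = 0.9231
P(win) = (1 - r^i)/(1 - r^N)
= (1 - 0.9231^3)/(1 - 0.9231^6)
= 0.5597

0.5597


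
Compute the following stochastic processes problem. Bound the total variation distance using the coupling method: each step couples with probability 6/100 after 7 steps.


TV distance bound <= (1-delta)^n
= (1 - 0.0600)^7
= 0.9400^7
= 0.6485

0.6485


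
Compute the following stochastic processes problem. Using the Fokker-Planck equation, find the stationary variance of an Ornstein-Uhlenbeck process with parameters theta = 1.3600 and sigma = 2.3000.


Stationary variance = sigma^2 / (2*theta)
= 2.3000^2 / (2*1.3600)
= 5.2900 / 2.7200
= 1.9449

1.9449


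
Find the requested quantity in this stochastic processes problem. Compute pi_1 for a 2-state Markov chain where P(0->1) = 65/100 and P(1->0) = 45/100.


Stationary distribution: pi_0 = p10/(p01+p10), pi_1 = p01/(p01+p10)
p01 = 0.6500, p10 = 0.4500
pi_1 = 0.5909

0.5909


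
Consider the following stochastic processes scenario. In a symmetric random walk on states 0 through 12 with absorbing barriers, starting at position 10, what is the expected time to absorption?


For symmetric RW on 0,...,N with absorbing barriers, E(i) = i*(N-i)
E(10) = 10 * 2 = 20

20


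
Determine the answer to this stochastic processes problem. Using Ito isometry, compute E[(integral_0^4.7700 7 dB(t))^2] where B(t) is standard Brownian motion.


By Ito isometry: E[(int f dB)^2] = int f^2 dt
= 7^2 * 4.7700
= 49 * 4.7700 = 233.7300

233.7300


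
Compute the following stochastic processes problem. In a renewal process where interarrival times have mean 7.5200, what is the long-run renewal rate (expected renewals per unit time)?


Long-run renewal rate = 1/E(X)
= 1/7.5200
= 0.1330

0.1330


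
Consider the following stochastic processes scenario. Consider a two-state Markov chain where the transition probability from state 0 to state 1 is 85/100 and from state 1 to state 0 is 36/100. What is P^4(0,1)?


Computing P^4 by matrix multiplication.
P = [[0.1500, 0.8500], [0.3600, 0.6400]]
After raising P to the power 4:
P^4(0,1) = 0.7011

0.7011


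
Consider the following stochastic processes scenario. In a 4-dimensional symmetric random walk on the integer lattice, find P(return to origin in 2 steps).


P(return in 2 steps) = P(reverse first step) = 1/(2d)
= 1/8
= 0.1250

0.1250


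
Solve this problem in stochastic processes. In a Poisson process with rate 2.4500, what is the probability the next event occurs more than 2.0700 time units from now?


P(X > t) = exp(-lambda * t)
= exp(-2.4500 * 2.0700)
= exp(-5.0715) = 0.0063

0.0063


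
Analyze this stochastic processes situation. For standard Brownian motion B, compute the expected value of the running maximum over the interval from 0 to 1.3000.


E(max B(s)) = sqrt(2t/pi)
= sqrt(2*1.3000/pi)
= sqrt(0.8276)
= 0.9097

0.9097


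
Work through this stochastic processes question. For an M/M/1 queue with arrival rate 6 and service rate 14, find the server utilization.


rho = lambda/mu
= 6/14
= 0.4286

0.4286


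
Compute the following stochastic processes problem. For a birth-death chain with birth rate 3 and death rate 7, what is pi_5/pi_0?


For birth-death process, pi_n/pi_0 = (lambda/mu)^n
= (3/7)^5
= 0.0145

0.0145


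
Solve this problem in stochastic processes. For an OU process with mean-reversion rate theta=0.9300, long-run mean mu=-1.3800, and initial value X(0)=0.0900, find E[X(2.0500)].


E[X(t)] = mu + (X(0) - mu)*exp(-theta*t)
= -1.3800 + (0.0900 - -1.3800)*exp(-0.9300*2.0500)
= -1.3800 + 1.4700 * 0.1486
= -1.1616

-1.1616


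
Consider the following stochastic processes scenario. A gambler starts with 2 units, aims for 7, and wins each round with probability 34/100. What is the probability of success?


Gambler's ruin formula:
r = q/p = 0.6600/0.3400 = 1.9412
P(win) = (1 - r^i)/(1 - r^N)
= (1 - 1.9412^2)/(1 - 1.9412^7)
= 0.0269

0.0269


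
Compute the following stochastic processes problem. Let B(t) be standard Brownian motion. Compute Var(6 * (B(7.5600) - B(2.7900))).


Var(alpha*(B(t)-B(s))) = alpha^2 * (t-s)
= 6^2 * (7.5600 - 2.7900)
= 36 * 4.7700
= 171.7200

171.7200


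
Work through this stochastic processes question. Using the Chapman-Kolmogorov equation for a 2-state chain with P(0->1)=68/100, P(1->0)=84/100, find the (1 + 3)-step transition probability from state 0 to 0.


P^4 = P^1 * P^3
Computing via matrix multiplication of the transition matrix.
Entry (0,0) of P^4 = 0.5853

0.5853


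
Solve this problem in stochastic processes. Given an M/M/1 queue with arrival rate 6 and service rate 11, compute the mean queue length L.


rho = 6/11 = 0.5455
L = rho/(1-rho)
= 0.5455/0.4545
= 1.2000

1.2000


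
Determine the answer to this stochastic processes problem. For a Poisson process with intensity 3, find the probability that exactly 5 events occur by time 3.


P(N(t)=k) = (lambda*t)^k * exp(-lambda*t) / k!
lambda*t = 9
= 9^5 * exp(-9) / 5!
= 59049 * 1.2341e-04 / 120
= 0.0607

0.0607


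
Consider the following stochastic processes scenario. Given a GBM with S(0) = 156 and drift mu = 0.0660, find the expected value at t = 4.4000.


E[S(t)] = S(0) * exp(mu * t)
= 156 * exp(0.0660 * 4.4000)
= 156 * 1.3370
= 208.5661

208.5661


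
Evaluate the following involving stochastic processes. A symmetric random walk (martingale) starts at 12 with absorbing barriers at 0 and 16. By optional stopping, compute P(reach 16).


By optional stopping theorem: E(M at tau) = M(0) = 12
P(hit 16)*16 + P(hit 0)*0 = 12
P(hit 16) = (12 - 0)/(16 - 0) = 3/4 = 0.7500

0.7500


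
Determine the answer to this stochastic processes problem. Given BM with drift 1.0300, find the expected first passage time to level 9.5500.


Expected first passage time = a/mu
= 9.5500/1.0300
= 9.2718

9.2718


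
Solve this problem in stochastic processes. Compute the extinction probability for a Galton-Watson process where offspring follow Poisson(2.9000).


Since mu = 2.9000 > 1, extinction prob q < 1.
Solve s = exp(mu*(s-1)) iteratively.
q = 0.0668

0.0668


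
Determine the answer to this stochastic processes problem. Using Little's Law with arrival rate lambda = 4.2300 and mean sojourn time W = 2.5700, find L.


Little's Law: L = lambda * W
= 4.2300 * 2.5700
= 10.8711

10.8711


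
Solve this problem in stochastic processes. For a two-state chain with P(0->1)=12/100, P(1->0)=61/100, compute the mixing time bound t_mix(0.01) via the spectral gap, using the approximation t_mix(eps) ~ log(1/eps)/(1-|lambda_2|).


lambda_2 = |1 - p01 - p10| = |1 - 0.1200 - 0.6100| = 0.2700
t_mix ~ log(1/eps)/(1 - |lambda_2|)
= log(100)/(1 - 0.2700) = 4.6052/0.7300
= 6.3085

6.3085


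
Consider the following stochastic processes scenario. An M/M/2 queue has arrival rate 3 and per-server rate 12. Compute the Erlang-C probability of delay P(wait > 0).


a = lambda/mu = 0.2500
rho = a/c = 0.1250
Erlang-C formula applied:
C(c,a) = 0.0278

0.0278


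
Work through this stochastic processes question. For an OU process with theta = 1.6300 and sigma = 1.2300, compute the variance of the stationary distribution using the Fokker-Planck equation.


Stationary variance = sigma^2 / (2*theta)
= 1.2300^2 / (2*1.6300)
= 1.5129 / 3.2600
= 0.4641

0.4641


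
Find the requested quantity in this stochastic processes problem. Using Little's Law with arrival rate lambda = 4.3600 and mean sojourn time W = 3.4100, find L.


Little's Law: L = lambda * W
= 4.3600 * 3.4100
= 14.8676

14.8676


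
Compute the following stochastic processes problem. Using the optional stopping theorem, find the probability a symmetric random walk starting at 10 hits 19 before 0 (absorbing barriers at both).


By optional stopping theorem: E(M at tau) = M(0) = 10
P(hit 19)*19 + P(hit 0)*0 = 10
P(hit 19) = (10 - 0)/(19 - 0) = 10/19 = 0.5263

0.5263


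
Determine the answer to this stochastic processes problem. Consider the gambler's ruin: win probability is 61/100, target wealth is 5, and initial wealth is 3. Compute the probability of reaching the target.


Gambler's ruin formula:
r = q/p = 0.3900/0.6100 = 0.6393
P(win) = (1 - r^i)/(1 - r^N)
= (1 - 0.6393^3)/(1 - 0.6393^5)
= 0.8270

0.8270


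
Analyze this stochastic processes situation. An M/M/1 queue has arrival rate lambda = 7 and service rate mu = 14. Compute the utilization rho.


rho = lambda/mu
= 7/14
= 0.5000

0.5000


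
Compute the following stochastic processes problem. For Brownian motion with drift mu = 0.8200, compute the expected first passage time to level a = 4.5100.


Expected first passage time = a/mu
= 4.5100/0.8200
= 5.5000

5.5000


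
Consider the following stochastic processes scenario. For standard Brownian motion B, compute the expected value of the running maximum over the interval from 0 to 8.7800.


E(max B(s)) = sqrt(2t/pi)
= sqrt(2*8.7800/pi)
= sqrt(5.5895)
= 2.3642

2.3642


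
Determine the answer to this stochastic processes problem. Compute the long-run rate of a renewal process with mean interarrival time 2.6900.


Long-run renewal rate = 1/E(X)
= 1/2.6900
= 0.3717

0.3717


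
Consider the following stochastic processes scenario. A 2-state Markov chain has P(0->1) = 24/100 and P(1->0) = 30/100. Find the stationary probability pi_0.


Stationary distribution: pi_0 = p10/(p01+p10), pi_1 = p01/(p01+p10)
p01 = 0.2400, p10 = 0.3000
pi_0 = 0.5556

0.5556


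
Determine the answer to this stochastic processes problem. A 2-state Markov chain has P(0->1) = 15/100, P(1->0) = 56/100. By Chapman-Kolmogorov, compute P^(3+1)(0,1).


P^4 = P^3 * P^1
Computing via matrix multiplication of the transition matrix.
Entry (0,1) of P^4 = 0.2098

0.2098


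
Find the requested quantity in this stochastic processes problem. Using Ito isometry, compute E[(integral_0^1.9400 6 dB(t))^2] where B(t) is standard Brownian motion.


By Ito isometry: E[(int f dB)^2] = int f^2 dt
= 6^2 * 1.9400
= 36 * 1.9400 = 69.8400

69.8400


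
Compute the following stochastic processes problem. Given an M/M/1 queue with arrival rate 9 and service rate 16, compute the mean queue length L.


rho = 9/16 = 0.5625
L = rho/(1-rho)
= 0.5625/0.4375
= 1.2857

1.2857


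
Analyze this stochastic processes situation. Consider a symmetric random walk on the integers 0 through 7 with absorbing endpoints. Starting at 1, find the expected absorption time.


For symmetric RW on 0,...,N with absorbing barriers, E(i) = i*(N-i)
E(1) = 1 * 6 = 6

6


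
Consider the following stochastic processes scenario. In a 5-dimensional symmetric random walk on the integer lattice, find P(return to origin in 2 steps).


P(return in 2 steps) = P(reverse first step) = 1/(2d)
= 1/10
= 0.1000

0.1000


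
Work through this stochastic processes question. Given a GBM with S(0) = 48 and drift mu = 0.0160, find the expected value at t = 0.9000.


E[S(t)] = S(0) * exp(mu * t)
= 48 * exp(0.0160 * 0.9000)
= 48 * 1.0145
= 48.6962

48.6962


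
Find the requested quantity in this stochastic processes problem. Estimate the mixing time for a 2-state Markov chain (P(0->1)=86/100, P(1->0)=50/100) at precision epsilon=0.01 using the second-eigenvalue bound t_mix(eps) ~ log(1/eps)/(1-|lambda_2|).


lambda_2 = |1 - p01 - p10| = |1 - 0.8600 - 0.5000| = 0.3600
t_mix ~ log(1/eps)/(1 - |lambda_2|)
= log(100)/(1 - 0.3600) = 4.6052/0.6400
= 7.1956

7.1956


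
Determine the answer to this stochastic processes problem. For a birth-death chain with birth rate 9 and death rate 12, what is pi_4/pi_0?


For birth-death process, pi_n/pi_0 = (lambda/mu)^n
= (9/12)^4
= 0.3164

0.3164


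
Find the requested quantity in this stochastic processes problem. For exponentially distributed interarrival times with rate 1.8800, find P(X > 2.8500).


P(X > t) = exp(-lambda * t)
= exp(-1.8800 * 2.8500)
= exp(-5.3580) = 0.0047

0.0047


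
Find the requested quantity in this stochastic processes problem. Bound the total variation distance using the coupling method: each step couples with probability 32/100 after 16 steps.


TV distance bound <= (1-delta)^n
= (1 - 0.3200)^16
= 0.6800^16
= 0.0021

0.0021


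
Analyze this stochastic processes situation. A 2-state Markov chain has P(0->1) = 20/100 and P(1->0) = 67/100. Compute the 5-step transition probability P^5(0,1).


Computing P^5 by matrix multiplication.
P = [[0.8000, 0.2000], [0.6700, 0.3300]]
After raising P to the power 5:
P^5(0,1) = 0.2299

0.2299


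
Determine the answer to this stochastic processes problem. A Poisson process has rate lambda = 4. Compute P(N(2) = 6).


P(N(t)=k) = (lambda*t)^k * exp(-lambda*t) / k!
lambda*t = 8
= 8^6 * exp(-8) / 6!
= 262144 * 3.3546e-04 / 720
= 0.1221

0.1221


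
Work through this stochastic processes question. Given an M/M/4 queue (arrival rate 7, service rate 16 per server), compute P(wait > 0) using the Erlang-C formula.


a = lambda/mu = 0.4375
rho = a/c = 0.1094
Erlang-C formula applied:
C(c,a) = 0.0011

0.0011


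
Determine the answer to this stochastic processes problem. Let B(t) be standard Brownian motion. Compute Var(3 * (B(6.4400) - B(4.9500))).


Var(alpha*(B(t)-B(s))) = alpha^2 * (t-s)
= 3^2 * (6.4400 - 4.9500)
= 9 * 1.4900
= 13.4100

13.4100


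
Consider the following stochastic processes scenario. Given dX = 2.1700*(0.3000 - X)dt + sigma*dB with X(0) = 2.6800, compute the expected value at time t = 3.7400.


E[X(t)] = mu + (X(0) - mu)*exp(-theta*t)
= 0.3000 + (2.6800 - 0.3000)*exp(-2.1700*3.7400)
= 0.3000 + 2.3800 * 2.9878e-04
= 0.3007

0.3007


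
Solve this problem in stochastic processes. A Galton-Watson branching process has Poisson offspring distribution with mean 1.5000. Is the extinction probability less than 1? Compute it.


Since mu = 1.5000 > 1, extinction prob q < 1.
Solve s = exp(mu*(s-1)) iteratively.
q = 0.4172

0.4172


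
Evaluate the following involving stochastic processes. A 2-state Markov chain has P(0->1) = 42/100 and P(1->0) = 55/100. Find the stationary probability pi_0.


Stationary distribution: pi_0 = p10/(p01+p10), pi_1 = p01/(p01+p10)
p01 = 0.4200, p10 = 0.5500
pi_0 = 0.5670

0.5670


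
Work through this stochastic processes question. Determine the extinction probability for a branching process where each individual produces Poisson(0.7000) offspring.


Since mu = 0.7000 <= 1, extinction probability = 1.

1.0000


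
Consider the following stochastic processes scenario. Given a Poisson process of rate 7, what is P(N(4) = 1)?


P(N(t)=k) = (lambda*t)^k * exp(-lambda*t) / k!
lambda*t = 28
= 28^1 * exp(-28) / 1!
= 28 * 6.9144e-13 / 1
= 1.9360e-11

1.9360e-11


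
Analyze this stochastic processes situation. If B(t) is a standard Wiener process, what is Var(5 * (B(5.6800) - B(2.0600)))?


Var(alpha*(B(t)-B(s))) = alpha^2 * (t-s)
= 5^2 * (5.6800 - 2.0600)
= 25 * 3.6200
= 90.5000

90.5000


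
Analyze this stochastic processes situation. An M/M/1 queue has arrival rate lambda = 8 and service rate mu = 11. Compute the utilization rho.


rho = lambda/mu
= 8/11
= 0.7273

0.7273


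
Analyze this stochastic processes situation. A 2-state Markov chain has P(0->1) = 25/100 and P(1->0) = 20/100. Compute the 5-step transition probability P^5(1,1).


Computing P^5 by matrix multiplication.
P = [[0.7500, 0.2500], [0.2000, 0.8000]]
After raising P to the power 5:
P^5(1,1) = 0.5779

0.5779


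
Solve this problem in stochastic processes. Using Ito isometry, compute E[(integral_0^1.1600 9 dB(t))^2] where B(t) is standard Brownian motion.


By Ito isometry: E[(int f dB)^2] = int f^2 dt
= 9^2 * 1.1600
= 81 * 1.1600 = 93.9600

93.9600


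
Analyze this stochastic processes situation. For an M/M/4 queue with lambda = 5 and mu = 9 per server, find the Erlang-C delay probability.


a = lambda/mu = 0.5556
rho = a/c = 0.1389
Erlang-C formula applied:
C(c,a) = 0.0026

0.0026


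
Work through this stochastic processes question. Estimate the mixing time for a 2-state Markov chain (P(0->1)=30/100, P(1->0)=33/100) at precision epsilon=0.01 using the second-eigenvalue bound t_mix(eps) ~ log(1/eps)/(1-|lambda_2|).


lambda_2 = |1 - p01 - p10| = |1 - 0.3000 - 0.3300| = 0.3700
t_mix ~ log(1/eps)/(1 - |lambda_2|)
= log(100)/(1 - 0.3700) = 4.6052/0.6300
= 7.3098

7.3098


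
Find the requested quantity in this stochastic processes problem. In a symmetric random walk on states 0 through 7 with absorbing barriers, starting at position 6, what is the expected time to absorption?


For symmetric RW on 0,...,N with absorbing barriers, E(i) = i*(N-i)
E(6) = 6 * 1 = 6

6


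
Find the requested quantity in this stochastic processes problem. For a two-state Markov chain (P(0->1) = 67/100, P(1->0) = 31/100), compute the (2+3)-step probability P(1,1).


P^5 = P^2 * P^3
Computing via matrix multiplication of the transition matrix.
Entry (1,1) of P^5 = 0.6837

0.6837


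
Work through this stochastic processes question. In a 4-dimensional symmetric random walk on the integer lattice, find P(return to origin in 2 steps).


P(return in 2 steps) = P(reverse first step) = 1/(2d)
= 1/8
= 0.1250

0.1250


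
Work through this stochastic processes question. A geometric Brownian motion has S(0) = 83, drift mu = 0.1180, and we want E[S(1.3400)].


E[S(t)] = S(0) * exp(mu * t)
= 83 * exp(0.1180 * 1.3400)
= 83 * 1.1713
= 97.2185

97.2185


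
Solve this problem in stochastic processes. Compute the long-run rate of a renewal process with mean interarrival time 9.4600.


Long-run renewal rate = 1/E(X)
= 1/9.4600
= 0.1057

0.1057


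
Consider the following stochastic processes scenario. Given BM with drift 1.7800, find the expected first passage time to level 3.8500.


Expected first passage time = a/mu
= 3.8500/1.7800
= 2.1629

2.1629


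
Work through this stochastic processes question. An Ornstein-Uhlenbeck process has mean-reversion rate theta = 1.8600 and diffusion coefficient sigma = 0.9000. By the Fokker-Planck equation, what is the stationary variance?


Stationary variance = sigma^2 / (2*theta)
= 0.9000^2 / (2*1.8600)
= 0.8100 / 3.7200
= 0.2177

0.2177


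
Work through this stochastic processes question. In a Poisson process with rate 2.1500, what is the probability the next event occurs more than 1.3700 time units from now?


P(X > t) = exp(-lambda * t)
= exp(-2.1500 * 1.3700)
= exp(-2.9455) = 0.0526

0.0526


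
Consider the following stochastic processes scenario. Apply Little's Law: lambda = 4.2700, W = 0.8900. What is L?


Little's Law: L = lambda * W
= 4.2700 * 0.8900
= 3.8003

3.8003


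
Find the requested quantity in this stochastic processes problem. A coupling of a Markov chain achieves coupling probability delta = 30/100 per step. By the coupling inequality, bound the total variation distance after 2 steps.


TV distance bound <= (1-delta)^n
= (1 - 0.3000)^2
= 0.7000^2
= 0.4900

0.4900


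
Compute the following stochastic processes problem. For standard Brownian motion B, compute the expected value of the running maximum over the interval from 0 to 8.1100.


E(max B(s)) = sqrt(2t/pi)
= sqrt(2*8.1100/pi)
= sqrt(5.1630)
= 2.2722

2.2722


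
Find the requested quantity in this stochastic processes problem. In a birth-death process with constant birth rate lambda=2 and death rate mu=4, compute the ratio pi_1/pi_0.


For birth-death process, pi_n/pi_0 = (lambda/mu)^n
= (2/4)^1
= 0.5000

0.5000


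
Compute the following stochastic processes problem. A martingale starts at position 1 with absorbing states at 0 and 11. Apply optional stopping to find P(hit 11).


By optional stopping theorem: E(M at tau) = M(0) = 1
P(hit 11)*11 + P(hit 0)*0 = 1
P(hit 11) = (1 - 0)/(11 - 0) = 1/11 = 0.0909

0.0909
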